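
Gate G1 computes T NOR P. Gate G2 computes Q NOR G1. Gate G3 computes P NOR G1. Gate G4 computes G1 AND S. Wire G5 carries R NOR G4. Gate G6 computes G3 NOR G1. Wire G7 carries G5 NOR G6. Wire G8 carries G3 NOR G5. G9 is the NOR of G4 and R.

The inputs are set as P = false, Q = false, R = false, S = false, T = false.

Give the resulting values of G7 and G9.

G7 = false; G9 = true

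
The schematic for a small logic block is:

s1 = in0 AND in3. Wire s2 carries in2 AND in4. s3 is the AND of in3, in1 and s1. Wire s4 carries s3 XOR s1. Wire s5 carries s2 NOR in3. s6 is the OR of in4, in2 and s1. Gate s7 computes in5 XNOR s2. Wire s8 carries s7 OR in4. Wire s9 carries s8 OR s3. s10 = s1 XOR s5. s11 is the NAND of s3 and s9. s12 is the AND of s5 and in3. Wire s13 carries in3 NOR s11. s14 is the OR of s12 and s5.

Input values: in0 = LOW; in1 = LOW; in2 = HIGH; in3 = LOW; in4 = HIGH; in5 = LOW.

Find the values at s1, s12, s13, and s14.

s1 = in0 AND in3 = LOW AND LOW = LOW
s2 = in2 AND in4 = HIGH AND HIGH = HIGH
s3 = in3 AND in1 AND s1 = LOW AND LOW AND LOW = LOW
s5 = s2 NOR in3 = HIGH NOR LOW = LOW
s7 = in5 XNOR s2 = LOW XNOR HIGH = LOW
s8 = s7 OR in4 = LOW OR HIGH = HIGH
s9 = s8 OR s3 = HIGH OR LOW = HIGH
s11 = s3 NAND s9 = LOW NAND HIGH = HIGH
s12 = s5 AND in3 = LOW AND LOW = LOW
s13 = in3 NOR s11 = LOW NOR HIGH = LOW
s14 = s12 OR s5 = LOW OR LOW = LOW

s1 = LOW, s12 = LOW, s13 = LOW, s14 = LOW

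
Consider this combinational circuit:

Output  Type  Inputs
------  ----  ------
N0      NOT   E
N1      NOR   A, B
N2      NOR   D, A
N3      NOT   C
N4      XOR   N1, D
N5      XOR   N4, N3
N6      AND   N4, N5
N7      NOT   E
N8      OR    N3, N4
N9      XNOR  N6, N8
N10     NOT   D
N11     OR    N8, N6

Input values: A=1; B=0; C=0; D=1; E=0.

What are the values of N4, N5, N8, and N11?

N1 = A NOR B = 1 NOR 0 = 0
N3 = NOT C = NOT 0 = 1
N4 = N1 XOR D = 0 XOR 1 = 1
N5 = N4 XOR N3 = 1 XOR 1 = 0
N6 = N4 AND N5 = 1 AND 0 = 0
N8 = N3 OR N4 = 1 OR 1 = 1
N11 = N8 OR N6 = 1 OR 0 = 1

N4 = 1; N5 = 0; N8 = 1; N11 = 1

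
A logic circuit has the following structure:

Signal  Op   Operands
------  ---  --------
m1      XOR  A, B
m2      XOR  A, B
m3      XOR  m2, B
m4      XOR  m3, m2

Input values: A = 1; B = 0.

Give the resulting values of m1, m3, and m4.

m1 = A XOR B = 1 XOR 0 = 1
m2 = A XOR B = 1 XOR 0 = 1
m3 = m2 XOR B = 1 XOR 0 = 1
m4 = m3 XOR m2 = 1 XOR 1 = 0

m1 = 1  m3 = 1  m4 = 0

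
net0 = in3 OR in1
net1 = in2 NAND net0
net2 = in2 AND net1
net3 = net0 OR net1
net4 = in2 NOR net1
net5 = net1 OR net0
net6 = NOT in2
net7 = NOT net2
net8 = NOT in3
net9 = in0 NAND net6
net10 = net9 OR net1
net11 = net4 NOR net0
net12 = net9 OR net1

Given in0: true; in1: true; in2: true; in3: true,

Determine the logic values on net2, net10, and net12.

net2 = false, net10 = true, net12 = true

net0 = in3 OR in1 = true OR true = true
net1 = in2 NAND net0 = true NAND true = false
net2 = in2 AND net1 = true AND false = false
net6 = NOT in2 = NOT true = false
net9 = in0 NAND net6 = true NAND false = true
net10 = net9 OR net1 = true OR false = true
net12 = net9 OR net1 = true OR false = true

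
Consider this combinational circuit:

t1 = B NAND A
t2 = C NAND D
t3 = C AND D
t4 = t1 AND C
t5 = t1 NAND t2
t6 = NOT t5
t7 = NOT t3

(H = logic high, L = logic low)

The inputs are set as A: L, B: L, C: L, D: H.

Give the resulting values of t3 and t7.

t3 = L, t7 = H

t3 = C AND D = L AND H = L
t7 = NOT t3 = NOT L = H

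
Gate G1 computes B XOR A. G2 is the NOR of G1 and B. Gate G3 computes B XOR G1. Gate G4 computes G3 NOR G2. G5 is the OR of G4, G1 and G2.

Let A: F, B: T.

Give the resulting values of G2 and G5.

G2 = F; G5 = T

G1 = B XOR A = T XOR F = T
G2 = G1 NOR B = T NOR T = F
G3 = B XOR G1 = T XOR T = F
G4 = G3 NOR G2 = F NOR F = T
G5 = G4 OR G1 OR G2 = T OR T OR F = T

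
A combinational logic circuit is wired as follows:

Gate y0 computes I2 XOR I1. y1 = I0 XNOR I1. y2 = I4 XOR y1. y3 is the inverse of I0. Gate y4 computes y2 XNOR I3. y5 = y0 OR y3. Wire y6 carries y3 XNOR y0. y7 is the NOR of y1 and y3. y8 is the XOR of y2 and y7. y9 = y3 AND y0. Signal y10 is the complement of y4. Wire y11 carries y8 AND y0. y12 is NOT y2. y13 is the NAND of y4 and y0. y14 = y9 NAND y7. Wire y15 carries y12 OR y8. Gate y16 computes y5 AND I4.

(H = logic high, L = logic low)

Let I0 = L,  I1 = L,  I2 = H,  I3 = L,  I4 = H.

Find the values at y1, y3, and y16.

y1 = H, y3 = H, y16 = H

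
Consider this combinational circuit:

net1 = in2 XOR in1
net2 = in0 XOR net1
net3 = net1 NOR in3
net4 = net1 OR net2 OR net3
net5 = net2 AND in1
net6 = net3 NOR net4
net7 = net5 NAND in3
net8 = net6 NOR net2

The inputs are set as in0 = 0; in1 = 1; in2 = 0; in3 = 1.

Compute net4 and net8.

net4 = 1, net8 = 0

net1 = in2 XOR in1 = 0 XOR 1 = 1
net2 = in0 XOR net1 = 0 XOR 1 = 1
net3 = net1 NOR in3 = 1 NOR 1 = 0
net4 = net1 OR net2 OR net3 = 1 OR 1 OR 0 = 1
net6 = net3 NOR net4 = 0 NOR 1 = 0
net8 = net6 NOR net2 = 0 NOR 1 = 0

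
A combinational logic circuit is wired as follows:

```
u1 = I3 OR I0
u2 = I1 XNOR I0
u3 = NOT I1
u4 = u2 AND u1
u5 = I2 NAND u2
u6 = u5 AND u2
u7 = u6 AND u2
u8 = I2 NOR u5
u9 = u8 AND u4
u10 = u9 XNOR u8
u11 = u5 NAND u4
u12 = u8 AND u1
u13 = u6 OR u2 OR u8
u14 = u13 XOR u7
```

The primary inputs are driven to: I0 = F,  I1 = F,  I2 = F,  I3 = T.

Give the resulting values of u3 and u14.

u3 = T; u14 = F

u2 = I1 XNOR I0 = F XNOR F = T
u3 = NOT I1 = NOT F = T
u5 = I2 NAND u2 = F NAND T = T
u6 = u5 AND u2 = T AND T = T
u7 = u6 AND u2 = T AND T = T
u8 = I2 NOR u5 = F NOR T = F
u13 = u6 OR u2 OR u8 = T OR T OR F = T
u14 = u13 XOR u7 = T XOR T = F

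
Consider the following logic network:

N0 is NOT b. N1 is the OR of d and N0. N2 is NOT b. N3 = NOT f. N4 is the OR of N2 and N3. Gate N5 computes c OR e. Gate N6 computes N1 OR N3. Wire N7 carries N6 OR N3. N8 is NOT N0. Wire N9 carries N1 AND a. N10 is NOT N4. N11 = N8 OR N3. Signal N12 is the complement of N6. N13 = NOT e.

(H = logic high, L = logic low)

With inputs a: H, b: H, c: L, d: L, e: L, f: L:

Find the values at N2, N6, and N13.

N0 = NOT b = NOT H = L
N1 = d OR N0 = L OR L = L
N2 = NOT b = NOT H = L
N3 = NOT f = NOT L = H
N6 = N1 OR N3 = L OR H = H
N13 = NOT e = NOT L = H

N2 = L; N6 = H; N13 = H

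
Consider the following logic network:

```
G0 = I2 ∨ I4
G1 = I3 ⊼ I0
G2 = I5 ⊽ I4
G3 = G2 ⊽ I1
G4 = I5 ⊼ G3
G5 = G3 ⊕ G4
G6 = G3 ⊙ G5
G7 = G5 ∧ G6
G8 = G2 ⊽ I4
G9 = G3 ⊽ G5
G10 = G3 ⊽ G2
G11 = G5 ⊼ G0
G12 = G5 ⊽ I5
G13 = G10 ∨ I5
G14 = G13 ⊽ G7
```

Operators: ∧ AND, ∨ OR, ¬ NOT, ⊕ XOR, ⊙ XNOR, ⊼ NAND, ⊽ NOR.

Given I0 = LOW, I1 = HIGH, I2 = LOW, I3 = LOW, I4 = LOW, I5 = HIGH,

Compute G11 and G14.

G0 = I2 OR I4 = LOW OR LOW = LOW
G2 = I5 NOR I4 = HIGH NOR LOW = LOW
G3 = G2 NOR I1 = LOW NOR HIGH = LOW
G4 = I5 NAND G3 = HIGH NAND LOW = HIGH
G5 = G3 XOR G4 = LOW XOR HIGH = HIGH
G6 = G3 XNOR G5 = LOW XNOR HIGH = LOW
G7 = G5 AND G6 = HIGH AND LOW = LOW
G10 = G3 NOR G2 = LOW NOR LOW = HIGH
G11 = G5 NAND G0 = HIGH NAND LOW = HIGH
G13 = G10 OR I5 = HIGH OR HIGH = HIGH
G14 = G13 NOR G7 = HIGH NOR LOW = LOW

G11 = HIGH  G14 = LOW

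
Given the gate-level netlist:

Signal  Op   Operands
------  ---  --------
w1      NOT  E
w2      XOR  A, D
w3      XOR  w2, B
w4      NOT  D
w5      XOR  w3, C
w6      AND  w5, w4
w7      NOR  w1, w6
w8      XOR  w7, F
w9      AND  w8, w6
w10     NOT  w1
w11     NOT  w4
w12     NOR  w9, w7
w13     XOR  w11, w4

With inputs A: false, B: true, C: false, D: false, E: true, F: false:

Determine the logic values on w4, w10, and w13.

w4 = true; w10 = true; w13 = true

w1 = NOT E = NOT true = false
w4 = NOT D = NOT false = true
w10 = NOT w1 = NOT false = true
w11 = NOT w4 = NOT true = false
w13 = w11 XOR w4 = false XOR true = true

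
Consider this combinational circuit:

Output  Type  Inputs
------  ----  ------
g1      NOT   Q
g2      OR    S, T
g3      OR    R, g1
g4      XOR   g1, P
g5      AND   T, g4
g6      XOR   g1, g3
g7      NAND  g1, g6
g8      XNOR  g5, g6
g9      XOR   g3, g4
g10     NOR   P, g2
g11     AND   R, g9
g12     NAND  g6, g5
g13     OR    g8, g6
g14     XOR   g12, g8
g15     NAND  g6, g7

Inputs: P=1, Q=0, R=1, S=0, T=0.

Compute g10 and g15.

g10 = 0  g15 = 1

g1 = NOT Q = NOT 0 = 1
g2 = S OR T = 0 OR 0 = 0
g3 = R OR g1 = 1 OR 1 = 1
g6 = g1 XOR g3 = 1 XOR 1 = 0
g7 = g1 NAND g6 = 1 NAND 0 = 1
g10 = P NOR g2 = 1 NOR 0 = 0
g15 = g6 NAND g7 = 0 NAND 1 = 1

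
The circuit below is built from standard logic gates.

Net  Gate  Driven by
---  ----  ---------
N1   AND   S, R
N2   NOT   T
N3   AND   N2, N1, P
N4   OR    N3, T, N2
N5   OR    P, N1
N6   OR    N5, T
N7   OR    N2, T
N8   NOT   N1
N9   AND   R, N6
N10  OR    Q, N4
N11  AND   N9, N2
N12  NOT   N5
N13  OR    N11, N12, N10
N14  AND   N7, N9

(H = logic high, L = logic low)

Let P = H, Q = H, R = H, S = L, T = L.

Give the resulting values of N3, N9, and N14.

N1 = S AND R = L AND H = L
N2 = NOT T = NOT L = H
N3 = N2 AND N1 AND P = H AND L AND H = L
N5 = P OR N1 = H OR L = H
N6 = N5 OR T = H OR L = H
N7 = N2 OR T = H OR L = H
N9 = R AND N6 = H AND H = H
N14 = N7 AND N9 = H AND H = H

N3 = L; N9 = H; N14 = H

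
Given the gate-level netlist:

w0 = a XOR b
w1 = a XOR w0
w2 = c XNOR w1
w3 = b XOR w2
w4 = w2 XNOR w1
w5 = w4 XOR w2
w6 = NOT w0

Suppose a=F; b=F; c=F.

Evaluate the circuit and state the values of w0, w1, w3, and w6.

w0 = F  w1 = F  w3 = T  w6 = T

w0 = a XOR b = F XOR F = F
w1 = a XOR w0 = F XOR F = F
w2 = c XNOR w1 = F XNOR F = T
w3 = b XOR w2 = F XOR T = T
w6 = NOT w0 = NOT F = T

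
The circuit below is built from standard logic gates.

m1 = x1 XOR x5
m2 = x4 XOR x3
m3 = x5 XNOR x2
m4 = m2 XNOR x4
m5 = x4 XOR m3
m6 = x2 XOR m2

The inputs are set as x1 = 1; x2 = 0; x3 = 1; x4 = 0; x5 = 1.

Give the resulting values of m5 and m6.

m5 = 0  m6 = 1

m2 = x4 XOR x3 = 0 XOR 1 = 1
m3 = x5 XNOR x2 = 1 XNOR 0 = 0
m5 = x4 XOR m3 = 0 XOR 0 = 0
m6 = x2 XOR m2 = 0 XOR 1 = 1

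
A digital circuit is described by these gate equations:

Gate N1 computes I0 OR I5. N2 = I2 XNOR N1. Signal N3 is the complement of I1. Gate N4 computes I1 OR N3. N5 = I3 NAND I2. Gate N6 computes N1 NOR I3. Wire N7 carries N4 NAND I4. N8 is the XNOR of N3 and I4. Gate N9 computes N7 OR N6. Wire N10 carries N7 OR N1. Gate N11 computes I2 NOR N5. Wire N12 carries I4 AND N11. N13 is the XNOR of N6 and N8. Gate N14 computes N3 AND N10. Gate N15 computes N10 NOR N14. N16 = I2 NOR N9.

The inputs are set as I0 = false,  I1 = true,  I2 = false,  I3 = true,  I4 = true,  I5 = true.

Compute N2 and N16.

N2 = false, N16 = true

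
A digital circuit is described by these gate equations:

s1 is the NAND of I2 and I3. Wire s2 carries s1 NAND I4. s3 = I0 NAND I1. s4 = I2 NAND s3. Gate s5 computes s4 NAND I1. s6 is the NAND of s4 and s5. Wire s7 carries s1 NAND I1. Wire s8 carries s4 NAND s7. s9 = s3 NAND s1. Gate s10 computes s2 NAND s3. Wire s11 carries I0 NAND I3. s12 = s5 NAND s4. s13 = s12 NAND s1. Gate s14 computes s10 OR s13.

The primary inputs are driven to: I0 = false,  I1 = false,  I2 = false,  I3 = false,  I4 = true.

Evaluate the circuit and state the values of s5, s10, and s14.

s1 = I2 NAND I3 = false NAND false = true
s2 = s1 NAND I4 = true NAND true = false
s3 = I0 NAND I1 = false NAND false = true
s4 = I2 NAND s3 = false NAND true = true
s5 = s4 NAND I1 = true NAND false = true
s10 = s2 NAND s3 = false NAND true = true
s12 = s5 NAND s4 = true NAND true = false
s13 = s12 NAND s1 = false NAND true = true
s14 = s10 OR s13 = true OR true = true

s5 = true  s10 = true  s14 = true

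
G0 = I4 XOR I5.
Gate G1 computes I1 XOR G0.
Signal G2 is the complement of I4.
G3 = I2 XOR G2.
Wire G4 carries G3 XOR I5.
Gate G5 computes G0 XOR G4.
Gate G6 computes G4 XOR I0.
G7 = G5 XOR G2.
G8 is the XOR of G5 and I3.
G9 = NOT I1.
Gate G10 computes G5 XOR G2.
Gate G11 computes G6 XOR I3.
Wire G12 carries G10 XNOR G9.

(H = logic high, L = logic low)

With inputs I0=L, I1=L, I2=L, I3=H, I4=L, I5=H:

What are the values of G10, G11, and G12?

G10 = L; G11 = H; G12 = L

G0 = I4 XOR I5 = L XOR H = H
G2 = NOT I4 = NOT L = H
G3 = I2 XOR G2 = L XOR H = H
G4 = G3 XOR I5 = H XOR H = L
G5 = G0 XOR G4 = H XOR L = H
G6 = G4 XOR I0 = L XOR L = L
G9 = NOT I1 = NOT L = H
G10 = G5 XOR G2 = H XOR H = L
G11 = G6 XOR I3 = L XOR H = H
G12 = G10 XNOR G9 = L XNOR H = L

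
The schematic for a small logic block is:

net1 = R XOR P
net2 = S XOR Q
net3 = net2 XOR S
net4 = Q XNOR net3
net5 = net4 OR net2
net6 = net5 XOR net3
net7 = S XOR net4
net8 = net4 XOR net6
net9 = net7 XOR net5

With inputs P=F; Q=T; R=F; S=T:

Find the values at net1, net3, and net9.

net1 = R XOR P = F XOR F = F
net2 = S XOR Q = T XOR T = F
net3 = net2 XOR S = F XOR T = T
net4 = Q XNOR net3 = T XNOR T = T
net5 = net4 OR net2 = T OR F = T
net7 = S XOR net4 = T XOR T = F
net9 = net7 XOR net5 = F XOR T = T

net1 = F, net3 = T, net9 = T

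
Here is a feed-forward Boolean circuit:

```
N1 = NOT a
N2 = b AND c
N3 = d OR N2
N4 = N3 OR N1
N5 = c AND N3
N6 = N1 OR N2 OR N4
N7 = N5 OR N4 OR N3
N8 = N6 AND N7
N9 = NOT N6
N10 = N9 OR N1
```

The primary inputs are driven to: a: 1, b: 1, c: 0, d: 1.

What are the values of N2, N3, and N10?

N2 = 0, N3 = 1, N10 = 0

N1 = NOT a = NOT 1 = 0
N2 = b AND c = 1 AND 0 = 0
N3 = d OR N2 = 1 OR 0 = 1
N4 = N3 OR N1 = 1 OR 0 = 1
N6 = N1 OR N2 OR N4 = 0 OR 0 OR 1 = 1
N9 = NOT N6 = NOT 1 = 0
N10 = N9 OR N1 = 0 OR 0 = 0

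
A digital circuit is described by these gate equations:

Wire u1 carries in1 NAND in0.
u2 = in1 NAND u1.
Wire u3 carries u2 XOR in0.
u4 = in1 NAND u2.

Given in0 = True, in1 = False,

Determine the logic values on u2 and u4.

u1 = in1 NAND in0 = False NAND True = True
u2 = in1 NAND u1 = False NAND True = True
u4 = in1 NAND u2 = False NAND True = True

u2 = True, u4 = True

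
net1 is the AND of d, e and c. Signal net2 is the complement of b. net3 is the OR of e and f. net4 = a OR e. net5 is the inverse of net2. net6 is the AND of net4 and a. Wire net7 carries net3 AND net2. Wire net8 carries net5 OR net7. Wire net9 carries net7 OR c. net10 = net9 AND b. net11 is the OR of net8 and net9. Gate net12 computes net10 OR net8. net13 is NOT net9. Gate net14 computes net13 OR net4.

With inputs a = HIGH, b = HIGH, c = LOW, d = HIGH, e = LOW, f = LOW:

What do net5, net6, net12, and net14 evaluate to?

net2 = NOT b = NOT HIGH = LOW
net3 = e OR f = LOW OR LOW = LOW
net4 = a OR e = HIGH OR LOW = HIGH
net5 = NOT net2 = NOT LOW = HIGH
net6 = net4 AND a = HIGH AND HIGH = HIGH
net7 = net3 AND net2 = LOW AND LOW = LOW
net8 = net5 OR net7 = HIGH OR LOW = HIGH
net9 = net7 OR c = LOW OR LOW = LOW
net10 = net9 AND b = LOW AND HIGH = LOW
net12 = net10 OR net8 = LOW OR HIGH = HIGH
net13 = NOT net9 = NOT LOW = HIGH
net14 = net13 OR net4 = HIGH OR HIGH = HIGH

net5 = HIGH  net6 = HIGH  net12 = HIGH  net14 = HIGH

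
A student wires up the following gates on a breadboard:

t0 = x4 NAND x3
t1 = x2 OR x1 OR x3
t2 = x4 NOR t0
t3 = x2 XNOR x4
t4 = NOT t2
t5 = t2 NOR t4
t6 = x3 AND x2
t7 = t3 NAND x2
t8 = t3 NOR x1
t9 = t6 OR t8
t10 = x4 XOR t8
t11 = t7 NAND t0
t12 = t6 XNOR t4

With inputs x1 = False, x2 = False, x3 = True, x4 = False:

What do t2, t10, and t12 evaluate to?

t0 = x4 NAND x3 = False NAND True = True
t2 = x4 NOR t0 = False NOR True = False
t3 = x2 XNOR x4 = False XNOR False = True
t4 = NOT t2 = NOT False = True
t6 = x3 AND x2 = True AND False = False
t8 = t3 NOR x1 = True NOR False = False
t10 = x4 XOR t8 = False XOR False = False
t12 = t6 XNOR t4 = False XNOR True = False

t2 = False, t10 = False, t12 = False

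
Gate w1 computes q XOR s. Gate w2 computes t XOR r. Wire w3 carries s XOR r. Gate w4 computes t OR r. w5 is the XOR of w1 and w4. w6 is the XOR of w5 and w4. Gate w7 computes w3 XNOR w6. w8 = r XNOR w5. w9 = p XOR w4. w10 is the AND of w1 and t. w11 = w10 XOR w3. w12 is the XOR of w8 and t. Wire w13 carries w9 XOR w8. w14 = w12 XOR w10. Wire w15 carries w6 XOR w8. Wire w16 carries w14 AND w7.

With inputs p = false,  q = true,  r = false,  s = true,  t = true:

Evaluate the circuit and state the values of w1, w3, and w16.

w1 = false, w3 = true, w16 = false

w1 = q XOR s = true XOR true = false
w3 = s XOR r = true XOR false = true
w4 = t OR r = true OR false = true
w5 = w1 XOR w4 = false XOR true = true
w6 = w5 XOR w4 = true XOR true = false
w7 = w3 XNOR w6 = true XNOR false = false
w8 = r XNOR w5 = false XNOR true = false
w10 = w1 AND t = false AND true = false
w12 = w8 XOR t = false XOR true = true
w14 = w12 XOR w10 = true XOR false = true
w16 = w14 AND w7 = true AND false = false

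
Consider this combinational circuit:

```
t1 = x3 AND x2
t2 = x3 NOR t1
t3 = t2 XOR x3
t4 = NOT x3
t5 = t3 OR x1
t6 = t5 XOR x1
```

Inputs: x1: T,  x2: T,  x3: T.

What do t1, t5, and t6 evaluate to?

t1 = T, t5 = T, t6 = F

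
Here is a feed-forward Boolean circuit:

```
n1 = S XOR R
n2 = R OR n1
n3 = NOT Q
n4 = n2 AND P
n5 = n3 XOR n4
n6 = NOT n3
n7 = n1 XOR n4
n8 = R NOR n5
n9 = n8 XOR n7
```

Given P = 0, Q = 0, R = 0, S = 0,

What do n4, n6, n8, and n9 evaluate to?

n4 = 0  n6 = 0  n8 = 0  n9 = 0

n1 = S XOR R = 0 XOR 0 = 0
n2 = R OR n1 = 0 OR 0 = 0
n3 = NOT Q = NOT 0 = 1
n4 = n2 AND P = 0 AND 0 = 0
n5 = n3 XOR n4 = 1 XOR 0 = 1
n6 = NOT n3 = NOT 1 = 0
n7 = n1 XOR n4 = 0 XOR 0 = 0
n8 = R NOR n5 = 0 NOR 1 = 0
n9 = n8 XOR n7 = 0 XOR 0 = 0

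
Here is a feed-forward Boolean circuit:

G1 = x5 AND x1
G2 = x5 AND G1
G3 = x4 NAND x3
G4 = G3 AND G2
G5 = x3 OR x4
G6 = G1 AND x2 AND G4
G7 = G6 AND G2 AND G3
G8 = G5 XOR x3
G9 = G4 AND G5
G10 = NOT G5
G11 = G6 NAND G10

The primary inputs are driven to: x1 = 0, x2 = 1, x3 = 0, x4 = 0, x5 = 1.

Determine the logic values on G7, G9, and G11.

G1 = x5 AND x1 = 1 AND 0 = 0
G2 = x5 AND G1 = 1 AND 0 = 0
G3 = x4 NAND x3 = 0 NAND 0 = 1
G4 = G3 AND G2 = 1 AND 0 = 0
G5 = x3 OR x4 = 0 OR 0 = 0
G6 = G1 AND x2 AND G4 = 0 AND 1 AND 0 = 0
G7 = G6 AND G2 AND G3 = 0 AND 0 AND 1 = 0
G9 = G4 AND G5 = 0 AND 0 = 0
G10 = NOT G5 = NOT 0 = 1
G11 = G6 NAND G10 = 0 NAND 1 = 1

G7 = 0  G9 = 0  G11 = 1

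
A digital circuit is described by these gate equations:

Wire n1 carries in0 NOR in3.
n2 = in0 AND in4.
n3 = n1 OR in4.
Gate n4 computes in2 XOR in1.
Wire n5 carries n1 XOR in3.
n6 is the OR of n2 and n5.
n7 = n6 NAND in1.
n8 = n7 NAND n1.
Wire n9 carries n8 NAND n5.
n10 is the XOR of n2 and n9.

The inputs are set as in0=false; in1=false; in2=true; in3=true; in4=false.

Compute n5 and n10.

n1 = in0 NOR in3 = false NOR true = false
n2 = in0 AND in4 = false AND false = false
n5 = n1 XOR in3 = false XOR true = true
n6 = n2 OR n5 = false OR true = true
n7 = n6 NAND in1 = true NAND false = true
n8 = n7 NAND n1 = true NAND false = true
n9 = n8 NAND n5 = true NAND true = false
n10 = n2 XOR n9 = false XOR false = false

n5 = true  n10 = false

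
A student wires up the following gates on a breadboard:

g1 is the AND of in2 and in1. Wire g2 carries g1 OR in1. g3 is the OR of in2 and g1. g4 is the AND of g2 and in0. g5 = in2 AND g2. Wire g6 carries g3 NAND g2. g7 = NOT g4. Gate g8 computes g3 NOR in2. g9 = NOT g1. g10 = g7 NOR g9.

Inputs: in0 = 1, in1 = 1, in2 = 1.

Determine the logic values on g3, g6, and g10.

g3 = 1, g6 = 0, g10 = 1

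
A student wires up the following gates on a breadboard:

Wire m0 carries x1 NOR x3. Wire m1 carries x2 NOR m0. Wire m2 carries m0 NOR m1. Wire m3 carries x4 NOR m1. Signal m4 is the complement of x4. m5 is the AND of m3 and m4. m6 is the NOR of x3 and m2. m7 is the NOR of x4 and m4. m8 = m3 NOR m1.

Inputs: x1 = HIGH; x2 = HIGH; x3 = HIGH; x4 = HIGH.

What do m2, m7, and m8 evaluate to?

m2 = HIGH  m7 = LOW  m8 = HIGH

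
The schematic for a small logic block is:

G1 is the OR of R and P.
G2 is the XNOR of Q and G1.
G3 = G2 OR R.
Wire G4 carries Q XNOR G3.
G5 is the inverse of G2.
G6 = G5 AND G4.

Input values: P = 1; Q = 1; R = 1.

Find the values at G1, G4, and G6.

G1 = 1; G4 = 1; G6 = 0

G1 = R OR P = 1 OR 1 = 1
G2 = Q XNOR G1 = 1 XNOR 1 = 1
G3 = G2 OR R = 1 OR 1 = 1
G4 = Q XNOR G3 = 1 XNOR 1 = 1
G5 = NOT G2 = NOT 1 = 0
G6 = G5 AND G4 = 0 AND 1 = 0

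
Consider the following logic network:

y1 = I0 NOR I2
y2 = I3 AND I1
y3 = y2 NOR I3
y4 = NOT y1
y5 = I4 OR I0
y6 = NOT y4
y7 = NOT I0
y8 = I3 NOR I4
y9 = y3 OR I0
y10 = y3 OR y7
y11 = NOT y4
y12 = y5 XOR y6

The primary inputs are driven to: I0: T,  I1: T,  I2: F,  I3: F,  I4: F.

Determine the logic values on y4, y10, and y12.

y1 = I0 NOR I2 = T NOR F = F
y2 = I3 AND I1 = F AND T = F
y3 = y2 NOR I3 = F NOR F = T
y4 = NOT y1 = NOT F = T
y5 = I4 OR I0 = F OR T = T
y6 = NOT y4 = NOT T = F
y7 = NOT I0 = NOT T = F
y10 = y3 OR y7 = T OR F = T
y12 = y5 XOR y6 = T XOR F = T

y4 = T, y10 = T, y12 = T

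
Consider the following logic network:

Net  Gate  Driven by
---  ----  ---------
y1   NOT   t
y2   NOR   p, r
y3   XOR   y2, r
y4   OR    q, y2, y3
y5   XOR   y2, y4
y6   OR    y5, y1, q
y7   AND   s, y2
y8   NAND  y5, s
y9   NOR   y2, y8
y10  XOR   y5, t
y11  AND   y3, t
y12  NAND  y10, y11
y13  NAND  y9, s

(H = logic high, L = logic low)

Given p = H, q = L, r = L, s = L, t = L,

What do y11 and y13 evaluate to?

y11 = L; y13 = H

y2 = p NOR r = H NOR L = L
y3 = y2 XOR r = L XOR L = L
y4 = q OR y2 OR y3 = L OR L OR L = L
y5 = y2 XOR y4 = L XOR L = L
y8 = y5 NAND s = L NAND L = H
y9 = y2 NOR y8 = L NOR H = L
y11 = y3 AND t = L AND L = L
y13 = y9 NAND s = L NAND L = H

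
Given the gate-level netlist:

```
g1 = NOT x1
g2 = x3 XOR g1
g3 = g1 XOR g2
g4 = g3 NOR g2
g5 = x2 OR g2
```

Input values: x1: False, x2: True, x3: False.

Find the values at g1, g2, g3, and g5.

g1 = True  g2 = True  g3 = False  g5 = True

g1 = NOT x1 = NOT False = True
g2 = x3 XOR g1 = False XOR True = True
g3 = g1 XOR g2 = True XOR True = False
g5 = x2 OR g2 = True OR True = True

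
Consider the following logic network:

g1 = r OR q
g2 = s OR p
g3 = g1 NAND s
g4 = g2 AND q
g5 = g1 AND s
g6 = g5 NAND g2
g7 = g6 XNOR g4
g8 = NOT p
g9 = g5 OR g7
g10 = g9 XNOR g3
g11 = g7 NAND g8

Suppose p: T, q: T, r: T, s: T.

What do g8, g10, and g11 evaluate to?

g8 = F, g10 = F, g11 = T

g1 = r OR q = T OR T = T
g2 = s OR p = T OR T = T
g3 = g1 NAND s = T NAND T = F
g4 = g2 AND q = T AND T = T
g5 = g1 AND s = T AND T = T
g6 = g5 NAND g2 = T NAND T = F
g7 = g6 XNOR g4 = F XNOR T = F
g8 = NOT p = NOT T = F
g9 = g5 OR g7 = T OR F = T
g10 = g9 XNOR g3 = T XNOR F = F
g11 = g7 NAND g8 = F NAND F = T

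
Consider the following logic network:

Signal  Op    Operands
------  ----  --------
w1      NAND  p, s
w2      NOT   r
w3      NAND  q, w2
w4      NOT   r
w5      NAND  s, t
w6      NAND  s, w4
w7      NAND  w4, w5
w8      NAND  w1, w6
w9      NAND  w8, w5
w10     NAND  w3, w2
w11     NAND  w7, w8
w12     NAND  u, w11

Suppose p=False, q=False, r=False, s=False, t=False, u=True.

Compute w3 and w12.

w1 = p NAND s = False NAND False = True
w2 = NOT r = NOT False = True
w3 = q NAND w2 = False NAND True = True
w4 = NOT r = NOT False = True
w5 = s NAND t = False NAND False = True
w6 = s NAND w4 = False NAND True = True
w7 = w4 NAND w5 = True NAND True = False
w8 = w1 NAND w6 = True NAND True = False
w11 = w7 NAND w8 = False NAND False = True
w12 = u NAND w11 = True NAND True = False

w3 = True  w12 = False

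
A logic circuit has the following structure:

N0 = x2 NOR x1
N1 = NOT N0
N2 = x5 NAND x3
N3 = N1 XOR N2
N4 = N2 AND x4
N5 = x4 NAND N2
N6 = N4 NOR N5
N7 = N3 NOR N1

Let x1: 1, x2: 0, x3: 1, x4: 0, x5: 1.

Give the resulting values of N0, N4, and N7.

N0 = 0, N4 = 0, N7 = 0

N0 = x2 NOR x1 = 0 NOR 1 = 0
N1 = NOT N0 = NOT 0 = 1
N2 = x5 NAND x3 = 1 NAND 1 = 0
N3 = N1 XOR N2 = 1 XOR 0 = 1
N4 = N2 AND x4 = 0 AND 0 = 0
N7 = N3 NOR N1 = 1 NOR 1 = 0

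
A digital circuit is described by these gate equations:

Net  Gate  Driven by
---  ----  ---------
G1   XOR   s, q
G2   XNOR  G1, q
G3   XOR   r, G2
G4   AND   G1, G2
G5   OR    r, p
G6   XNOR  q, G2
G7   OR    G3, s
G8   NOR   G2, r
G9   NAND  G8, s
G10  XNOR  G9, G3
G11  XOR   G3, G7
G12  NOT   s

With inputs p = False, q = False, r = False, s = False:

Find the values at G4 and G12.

G4 = False  G12 = True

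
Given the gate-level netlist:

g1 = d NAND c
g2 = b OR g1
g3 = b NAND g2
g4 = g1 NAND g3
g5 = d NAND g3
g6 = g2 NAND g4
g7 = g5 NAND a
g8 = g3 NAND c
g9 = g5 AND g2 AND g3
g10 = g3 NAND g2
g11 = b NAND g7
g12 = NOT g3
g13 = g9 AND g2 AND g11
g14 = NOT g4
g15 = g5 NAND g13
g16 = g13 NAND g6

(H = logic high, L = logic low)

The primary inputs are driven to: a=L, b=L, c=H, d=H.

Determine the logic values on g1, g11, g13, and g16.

g1 = L; g11 = H; g13 = L; g16 = H

g1 = d NAND c = H NAND H = L
g2 = b OR g1 = L OR L = L
g3 = b NAND g2 = L NAND L = H
g4 = g1 NAND g3 = L NAND H = H
g5 = d NAND g3 = H NAND H = L
g6 = g2 NAND g4 = L NAND H = H
g7 = g5 NAND a = L NAND L = H
g9 = g5 AND g2 AND g3 = L AND L AND H = L
g11 = b NAND g7 = L NAND H = H
g13 = g9 AND g2 AND g11 = L AND L AND H = L
g16 = g13 NAND g6 = L NAND H = H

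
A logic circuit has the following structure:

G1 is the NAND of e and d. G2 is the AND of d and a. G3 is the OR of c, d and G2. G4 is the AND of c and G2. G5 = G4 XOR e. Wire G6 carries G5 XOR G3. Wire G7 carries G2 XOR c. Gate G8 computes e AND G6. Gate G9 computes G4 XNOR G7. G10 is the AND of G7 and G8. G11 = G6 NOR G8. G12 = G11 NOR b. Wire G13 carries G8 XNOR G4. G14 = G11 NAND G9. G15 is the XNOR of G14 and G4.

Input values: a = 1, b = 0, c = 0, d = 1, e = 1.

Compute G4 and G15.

G4 = 0, G15 = 0

G2 = d AND a = 1 AND 1 = 1
G3 = c OR d OR G2 = 0 OR 1 OR 1 = 1
G4 = c AND G2 = 0 AND 1 = 0
G5 = G4 XOR e = 0 XOR 1 = 1
G6 = G5 XOR G3 = 1 XOR 1 = 0
G7 = G2 XOR c = 1 XOR 0 = 1
G8 = e AND G6 = 1 AND 0 = 0
G9 = G4 XNOR G7 = 0 XNOR 1 = 0
G11 = G6 NOR G8 = 0 NOR 0 = 1
G14 = G11 NAND G9 = 1 NAND 0 = 1
G15 = G14 XNOR G4 = 1 XNOR 0 = 0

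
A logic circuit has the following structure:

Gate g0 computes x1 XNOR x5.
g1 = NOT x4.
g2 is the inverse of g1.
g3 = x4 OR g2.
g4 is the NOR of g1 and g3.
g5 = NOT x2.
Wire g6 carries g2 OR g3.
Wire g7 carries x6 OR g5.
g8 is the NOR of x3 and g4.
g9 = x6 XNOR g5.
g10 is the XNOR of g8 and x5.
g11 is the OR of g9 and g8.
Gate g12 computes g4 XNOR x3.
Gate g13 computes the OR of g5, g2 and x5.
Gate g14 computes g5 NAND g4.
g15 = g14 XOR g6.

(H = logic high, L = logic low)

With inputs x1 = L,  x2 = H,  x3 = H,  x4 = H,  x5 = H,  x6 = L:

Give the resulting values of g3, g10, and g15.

g3 = H  g10 = L  g15 = L

g1 = NOT x4 = NOT H = L
g2 = NOT g1 = NOT L = H
g3 = x4 OR g2 = H OR H = H
g4 = g1 NOR g3 = L NOR H = L
g5 = NOT x2 = NOT H = L
g6 = g2 OR g3 = H OR H = H
g8 = x3 NOR g4 = H NOR L = L
g10 = g8 XNOR x5 = L XNOR H = L
g14 = g5 NAND g4 = L NAND L = H
g15 = g14 XOR g6 = H XOR H = L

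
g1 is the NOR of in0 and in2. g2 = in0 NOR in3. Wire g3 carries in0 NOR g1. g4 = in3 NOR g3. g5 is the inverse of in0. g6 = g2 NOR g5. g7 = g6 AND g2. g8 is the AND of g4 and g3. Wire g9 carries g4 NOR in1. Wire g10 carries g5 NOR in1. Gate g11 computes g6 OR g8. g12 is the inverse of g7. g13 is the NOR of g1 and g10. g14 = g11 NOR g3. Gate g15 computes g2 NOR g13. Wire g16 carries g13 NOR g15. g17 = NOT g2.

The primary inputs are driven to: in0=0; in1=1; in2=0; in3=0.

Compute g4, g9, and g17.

g4 = 1, g9 = 0, g17 = 0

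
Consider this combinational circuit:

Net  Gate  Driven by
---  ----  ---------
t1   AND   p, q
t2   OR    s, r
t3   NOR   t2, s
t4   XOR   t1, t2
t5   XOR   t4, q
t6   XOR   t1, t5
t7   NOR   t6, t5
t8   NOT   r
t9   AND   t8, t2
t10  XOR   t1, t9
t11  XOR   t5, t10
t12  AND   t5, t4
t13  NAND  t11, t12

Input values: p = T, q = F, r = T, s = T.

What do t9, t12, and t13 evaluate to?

t9 = F  t12 = T  t13 = F

t1 = p AND q = T AND F = F
t2 = s OR r = T OR T = T
t4 = t1 XOR t2 = F XOR T = T
t5 = t4 XOR q = T XOR F = T
t8 = NOT r = NOT T = F
t9 = t8 AND t2 = F AND T = F
t10 = t1 XOR t9 = F XOR F = F
t11 = t5 XOR t10 = T XOR F = T
t12 = t5 AND t4 = T AND T = T
t13 = t11 NAND t12 = T NAND T = F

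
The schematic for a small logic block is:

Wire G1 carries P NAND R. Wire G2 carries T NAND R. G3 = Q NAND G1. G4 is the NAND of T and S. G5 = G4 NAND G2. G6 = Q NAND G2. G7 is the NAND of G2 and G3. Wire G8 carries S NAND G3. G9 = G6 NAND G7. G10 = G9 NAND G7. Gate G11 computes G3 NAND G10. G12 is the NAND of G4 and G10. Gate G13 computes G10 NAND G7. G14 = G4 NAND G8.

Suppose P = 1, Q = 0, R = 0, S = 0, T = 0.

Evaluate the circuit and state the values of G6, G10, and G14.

G1 = P NAND R = 1 NAND 0 = 1
G2 = T NAND R = 0 NAND 0 = 1
G3 = Q NAND G1 = 0 NAND 1 = 1
G4 = T NAND S = 0 NAND 0 = 1
G6 = Q NAND G2 = 0 NAND 1 = 1
G7 = G2 NAND G3 = 1 NAND 1 = 0
G8 = S NAND G3 = 0 NAND 1 = 1
G9 = G6 NAND G7 = 1 NAND 0 = 1
G10 = G9 NAND G7 = 1 NAND 0 = 1
G14 = G4 NAND G8 = 1 NAND 1 = 0

G6 = 1  G10 = 1  G14 = 0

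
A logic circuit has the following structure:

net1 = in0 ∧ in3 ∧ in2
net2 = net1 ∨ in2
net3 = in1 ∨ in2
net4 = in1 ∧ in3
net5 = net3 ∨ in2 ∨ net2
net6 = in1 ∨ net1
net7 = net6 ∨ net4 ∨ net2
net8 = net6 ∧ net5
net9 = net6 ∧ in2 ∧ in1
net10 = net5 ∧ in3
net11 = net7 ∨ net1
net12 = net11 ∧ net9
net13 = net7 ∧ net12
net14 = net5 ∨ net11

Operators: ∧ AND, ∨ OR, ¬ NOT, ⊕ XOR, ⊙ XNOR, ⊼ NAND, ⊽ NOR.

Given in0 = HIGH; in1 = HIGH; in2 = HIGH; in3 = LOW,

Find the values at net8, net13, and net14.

net8 = HIGH  net13 = HIGH  net14 = HIGH

net1 = in0 AND in3 AND in2 = HIGH AND LOW AND HIGH = LOW
net2 = net1 OR in2 = LOW OR HIGH = HIGH
net3 = in1 OR in2 = HIGH OR HIGH = HIGH
net4 = in1 AND in3 = HIGH AND LOW = LOW
net5 = net3 OR in2 OR net2 = HIGH OR HIGH OR HIGH = HIGH
net6 = in1 OR net1 = HIGH OR LOW = HIGH
net7 = net6 OR net4 OR net2 = HIGH OR LOW OR HIGH = HIGH
net8 = net6 AND net5 = HIGH AND HIGH = HIGH
net9 = net6 AND in2 AND in1 = HIGH AND HIGH AND HIGH = HIGH
net11 = net7 OR net1 = HIGH OR LOW = HIGH
net12 = net11 AND net9 = HIGH AND HIGH = HIGH
net13 = net7 AND net12 = HIGH AND HIGH = HIGH
net14 = net5 OR net11 = HIGH OR HIGH = HIGH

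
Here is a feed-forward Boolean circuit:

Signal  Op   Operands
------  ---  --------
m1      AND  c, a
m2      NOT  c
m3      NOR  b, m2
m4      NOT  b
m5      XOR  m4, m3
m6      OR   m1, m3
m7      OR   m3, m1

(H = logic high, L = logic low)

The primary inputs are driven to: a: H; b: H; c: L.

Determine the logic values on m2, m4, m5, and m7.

m2 = H; m4 = L; m5 = L; m7 = L

m1 = c AND a = L AND H = L
m2 = NOT c = NOT L = H
m3 = b NOR m2 = H NOR H = L
m4 = NOT b = NOT H = L
m5 = m4 XOR m3 = L XOR L = L
m7 = m3 OR m1 = L OR L = L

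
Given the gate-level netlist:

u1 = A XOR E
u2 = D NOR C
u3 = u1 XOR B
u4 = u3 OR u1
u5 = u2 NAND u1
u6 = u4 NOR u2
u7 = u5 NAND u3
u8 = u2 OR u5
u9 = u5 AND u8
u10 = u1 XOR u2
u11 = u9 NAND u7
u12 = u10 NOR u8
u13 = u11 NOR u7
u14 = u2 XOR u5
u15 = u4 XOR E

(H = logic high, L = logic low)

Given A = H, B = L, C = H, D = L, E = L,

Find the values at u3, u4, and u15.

u1 = A XOR E = H XOR L = H
u3 = u1 XOR B = H XOR L = H
u4 = u3 OR u1 = H OR H = H
u15 = u4 XOR E = H XOR L = H

u3 = H, u4 = H, u15 = H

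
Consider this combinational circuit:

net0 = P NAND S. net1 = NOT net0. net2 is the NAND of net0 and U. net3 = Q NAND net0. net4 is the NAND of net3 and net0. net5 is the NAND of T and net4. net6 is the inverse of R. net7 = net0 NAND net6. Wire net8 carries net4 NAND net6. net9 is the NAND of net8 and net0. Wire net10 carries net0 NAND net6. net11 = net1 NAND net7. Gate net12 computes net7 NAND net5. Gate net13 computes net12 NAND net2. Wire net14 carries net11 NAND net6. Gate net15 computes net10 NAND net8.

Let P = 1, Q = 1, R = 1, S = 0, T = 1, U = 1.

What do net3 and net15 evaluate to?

net0 = P NAND S = 1 NAND 0 = 1
net3 = Q NAND net0 = 1 NAND 1 = 0
net4 = net3 NAND net0 = 0 NAND 1 = 1
net6 = NOT R = NOT 1 = 0
net8 = net4 NAND net6 = 1 NAND 0 = 1
net10 = net0 NAND net6 = 1 NAND 0 = 1
net15 = net10 NAND net8 = 1 NAND 1 = 0

net3 = 0, net15 = 0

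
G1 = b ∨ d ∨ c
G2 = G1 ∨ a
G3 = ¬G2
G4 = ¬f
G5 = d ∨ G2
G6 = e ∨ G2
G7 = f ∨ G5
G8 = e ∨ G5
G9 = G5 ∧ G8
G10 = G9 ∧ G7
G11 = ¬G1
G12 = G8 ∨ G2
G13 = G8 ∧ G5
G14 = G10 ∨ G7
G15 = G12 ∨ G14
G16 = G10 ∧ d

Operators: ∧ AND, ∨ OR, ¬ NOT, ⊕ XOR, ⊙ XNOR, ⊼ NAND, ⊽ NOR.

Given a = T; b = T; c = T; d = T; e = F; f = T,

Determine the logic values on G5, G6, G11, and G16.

G1 = b OR d OR c = T OR T OR T = T
G2 = G1 OR a = T OR T = T
G5 = d OR G2 = T OR T = T
G6 = e OR G2 = F OR T = T
G7 = f OR G5 = T OR T = T
G8 = e OR G5 = F OR T = T
G9 = G5 AND G8 = T AND T = T
G10 = G9 AND G7 = T AND T = T
G11 = NOT G1 = NOT T = F
G16 = G10 AND d = T AND T = T

G5 = T; G6 = T; G11 = F; G16 = T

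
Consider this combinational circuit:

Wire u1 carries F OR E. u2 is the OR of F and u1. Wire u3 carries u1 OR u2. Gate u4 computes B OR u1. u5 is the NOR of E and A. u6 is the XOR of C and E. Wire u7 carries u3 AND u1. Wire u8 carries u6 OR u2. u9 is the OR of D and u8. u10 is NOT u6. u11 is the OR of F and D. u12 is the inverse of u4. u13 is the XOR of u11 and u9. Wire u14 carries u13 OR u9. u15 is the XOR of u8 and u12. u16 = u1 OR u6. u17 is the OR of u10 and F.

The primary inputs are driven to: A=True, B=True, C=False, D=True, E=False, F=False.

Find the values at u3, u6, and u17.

u1 = F OR E = False OR False = False
u2 = F OR u1 = False OR False = False
u3 = u1 OR u2 = False OR False = False
u6 = C XOR E = False XOR False = False
u10 = NOT u6 = NOT False = True
u17 = u10 OR F = True OR False = True

u3 = False, u6 = False, u17 = True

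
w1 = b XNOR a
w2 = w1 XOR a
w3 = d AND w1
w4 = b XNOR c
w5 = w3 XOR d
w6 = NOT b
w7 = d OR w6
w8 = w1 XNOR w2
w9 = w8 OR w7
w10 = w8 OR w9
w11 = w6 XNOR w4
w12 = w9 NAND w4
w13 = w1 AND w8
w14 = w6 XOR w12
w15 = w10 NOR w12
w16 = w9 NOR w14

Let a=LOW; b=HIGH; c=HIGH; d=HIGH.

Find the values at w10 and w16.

w10 = HIGH  w16 = LOW

w1 = b XNOR a = HIGH XNOR LOW = LOW
w2 = w1 XOR a = LOW XOR LOW = LOW
w4 = b XNOR c = HIGH XNOR HIGH = HIGH
w6 = NOT b = NOT HIGH = LOW
w7 = d OR w6 = HIGH OR LOW = HIGH
w8 = w1 XNOR w2 = LOW XNOR LOW = HIGH
w9 = w8 OR w7 = HIGH OR HIGH = HIGH
w10 = w8 OR w9 = HIGH OR HIGH = HIGH
w12 = w9 NAND w4 = HIGH NAND HIGH = LOW
w14 = w6 XOR w12 = LOW XOR LOW = LOW
w16 = w9 NOR w14 = HIGH NOR LOW = LOW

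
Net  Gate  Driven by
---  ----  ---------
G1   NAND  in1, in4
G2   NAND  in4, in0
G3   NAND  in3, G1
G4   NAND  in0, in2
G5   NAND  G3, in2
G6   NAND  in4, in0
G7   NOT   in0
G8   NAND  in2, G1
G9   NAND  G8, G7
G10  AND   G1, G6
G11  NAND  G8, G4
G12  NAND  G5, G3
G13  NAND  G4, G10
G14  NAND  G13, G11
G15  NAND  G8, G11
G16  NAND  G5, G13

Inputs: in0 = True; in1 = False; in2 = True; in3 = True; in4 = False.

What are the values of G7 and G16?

G7 = False  G16 = False

G1 = in1 NAND in4 = False NAND False = True
G3 = in3 NAND G1 = True NAND True = False
G4 = in0 NAND in2 = True NAND True = False
G5 = G3 NAND in2 = False NAND True = True
G6 = in4 NAND in0 = False NAND True = True
G7 = NOT in0 = NOT True = False
G10 = G1 AND G6 = True AND True = True
G13 = G4 NAND G10 = False NAND True = True
G16 = G5 NAND G13 = True NAND True = False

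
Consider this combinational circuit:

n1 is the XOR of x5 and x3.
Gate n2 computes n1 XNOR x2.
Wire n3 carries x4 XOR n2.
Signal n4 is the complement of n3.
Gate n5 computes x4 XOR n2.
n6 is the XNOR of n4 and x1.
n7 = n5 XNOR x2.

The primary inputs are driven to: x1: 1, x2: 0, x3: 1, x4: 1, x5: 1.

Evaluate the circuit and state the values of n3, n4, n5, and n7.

n1 = x5 XOR x3 = 1 XOR 1 = 0
n2 = n1 XNOR x2 = 0 XNOR 0 = 1
n3 = x4 XOR n2 = 1 XOR 1 = 0
n4 = NOT n3 = NOT 0 = 1
n5 = x4 XOR n2 = 1 XOR 1 = 0
n7 = n5 XNOR x2 = 0 XNOR 0 = 1

n3 = 0, n4 = 1, n5 = 0, n7 = 1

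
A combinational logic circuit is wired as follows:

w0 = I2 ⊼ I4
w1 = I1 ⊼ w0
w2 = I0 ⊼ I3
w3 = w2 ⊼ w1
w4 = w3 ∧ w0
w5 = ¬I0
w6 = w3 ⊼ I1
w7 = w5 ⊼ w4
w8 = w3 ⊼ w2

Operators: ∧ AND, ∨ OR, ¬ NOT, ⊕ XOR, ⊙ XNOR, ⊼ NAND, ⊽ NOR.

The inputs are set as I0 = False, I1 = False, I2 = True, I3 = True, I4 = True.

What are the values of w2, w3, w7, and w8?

w2 = True, w3 = False, w7 = True, w8 = True

w0 = I2 NAND I4 = True NAND True = False
w1 = I1 NAND w0 = False NAND False = True
w2 = I0 NAND I3 = False NAND True = True
w3 = w2 NAND w1 = True NAND True = False
w4 = w3 AND w0 = False AND False = False
w5 = NOT I0 = NOT False = True
w7 = w5 NAND w4 = True NAND False = True
w8 = w3 NAND w2 = False NAND True = True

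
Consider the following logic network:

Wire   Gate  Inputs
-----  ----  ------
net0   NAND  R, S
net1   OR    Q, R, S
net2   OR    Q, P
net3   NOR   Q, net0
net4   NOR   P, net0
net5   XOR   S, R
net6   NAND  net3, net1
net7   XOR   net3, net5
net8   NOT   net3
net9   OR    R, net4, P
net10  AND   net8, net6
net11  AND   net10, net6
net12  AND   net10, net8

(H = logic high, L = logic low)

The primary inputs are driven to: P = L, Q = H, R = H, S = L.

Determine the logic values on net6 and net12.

net6 = H; net12 = H

net0 = R NAND S = H NAND L = H
net1 = Q OR R OR S = H OR H OR L = H
net3 = Q NOR net0 = H NOR H = L
net6 = net3 NAND net1 = L NAND H = H
net8 = NOT net3 = NOT L = H
net10 = net8 AND net6 = H AND H = H
net12 = net10 AND net8 = H AND H = H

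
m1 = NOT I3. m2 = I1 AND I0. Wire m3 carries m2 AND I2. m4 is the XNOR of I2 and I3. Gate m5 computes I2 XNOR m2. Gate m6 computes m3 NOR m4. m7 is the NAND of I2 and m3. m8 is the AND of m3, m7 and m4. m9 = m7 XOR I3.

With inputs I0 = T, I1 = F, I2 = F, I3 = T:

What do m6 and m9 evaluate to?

m6 = T; m9 = F

m2 = I1 AND I0 = F AND T = F
m3 = m2 AND I2 = F AND F = F
m4 = I2 XNOR I3 = F XNOR T = F
m6 = m3 NOR m4 = F NOR F = T
m7 = I2 NAND m3 = F NAND F = T
m9 = m7 XOR I3 = T XOR T = F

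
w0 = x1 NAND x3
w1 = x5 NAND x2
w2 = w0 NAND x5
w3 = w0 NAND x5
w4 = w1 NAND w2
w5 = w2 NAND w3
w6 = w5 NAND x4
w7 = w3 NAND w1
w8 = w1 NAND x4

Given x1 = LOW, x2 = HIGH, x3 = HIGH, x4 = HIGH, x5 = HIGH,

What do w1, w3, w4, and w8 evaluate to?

w1 = LOW, w3 = LOW, w4 = HIGH, w8 = HIGH

w0 = x1 NAND x3 = LOW NAND HIGH = HIGH
w1 = x5 NAND x2 = HIGH NAND HIGH = LOW
w2 = w0 NAND x5 = HIGH NAND HIGH = LOW
w3 = w0 NAND x5 = HIGH NAND HIGH = LOW
w4 = w1 NAND w2 = LOW NAND LOW = HIGH
w8 = w1 NAND x4 = LOW NAND HIGH = HIGH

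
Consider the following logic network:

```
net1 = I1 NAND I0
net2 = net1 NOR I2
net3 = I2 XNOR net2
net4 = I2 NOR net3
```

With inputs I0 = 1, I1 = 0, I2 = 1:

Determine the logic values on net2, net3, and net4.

net2 = 0, net3 = 0, net4 = 0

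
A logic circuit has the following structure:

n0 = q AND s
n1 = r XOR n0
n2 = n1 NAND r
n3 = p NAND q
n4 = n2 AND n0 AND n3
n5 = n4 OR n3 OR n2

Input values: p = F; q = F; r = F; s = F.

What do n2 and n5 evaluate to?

n2 = T, n5 = T

n0 = q AND s = F AND F = F
n1 = r XOR n0 = F XOR F = F
n2 = n1 NAND r = F NAND F = T
n3 = p NAND q = F NAND F = T
n4 = n2 AND n0 AND n3 = T AND F AND T = F
n5 = n4 OR n3 OR n2 = F OR T OR T = T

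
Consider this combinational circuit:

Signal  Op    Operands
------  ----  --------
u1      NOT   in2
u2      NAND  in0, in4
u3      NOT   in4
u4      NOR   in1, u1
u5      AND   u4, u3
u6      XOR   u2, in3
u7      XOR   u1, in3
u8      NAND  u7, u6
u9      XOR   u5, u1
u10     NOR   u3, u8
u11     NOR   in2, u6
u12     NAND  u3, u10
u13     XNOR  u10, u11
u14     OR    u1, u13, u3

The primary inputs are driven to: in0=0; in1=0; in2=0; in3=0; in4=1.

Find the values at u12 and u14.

u12 = 1; u14 = 1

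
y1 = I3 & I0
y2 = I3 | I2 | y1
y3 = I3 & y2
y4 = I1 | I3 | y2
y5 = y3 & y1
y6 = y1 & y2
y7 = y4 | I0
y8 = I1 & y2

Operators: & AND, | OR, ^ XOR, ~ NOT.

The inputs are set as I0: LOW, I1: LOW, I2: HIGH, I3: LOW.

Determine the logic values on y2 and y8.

y2 = HIGH; y8 = LOW

y1 = I3 AND I0 = LOW AND LOW = LOW
y2 = I3 OR I2 OR y1 = LOW OR HIGH OR LOW = HIGH
y8 = I1 AND y2 = LOW AND HIGH = LOW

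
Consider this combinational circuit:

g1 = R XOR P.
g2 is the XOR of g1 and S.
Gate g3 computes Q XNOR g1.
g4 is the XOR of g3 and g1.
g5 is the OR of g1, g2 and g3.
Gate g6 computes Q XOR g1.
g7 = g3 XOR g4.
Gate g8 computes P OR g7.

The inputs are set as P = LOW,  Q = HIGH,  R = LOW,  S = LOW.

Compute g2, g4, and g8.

g2 = LOW; g4 = LOW; g8 = LOW

g1 = R XOR P = LOW XOR LOW = LOW
g2 = g1 XOR S = LOW XOR LOW = LOW
g3 = Q XNOR g1 = HIGH XNOR LOW = LOW
g4 = g3 XOR g1 = LOW XOR LOW = LOW
g7 = g3 XOR g4 = LOW XOR LOW = LOW
g8 = P OR g7 = LOW OR LOW = LOW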